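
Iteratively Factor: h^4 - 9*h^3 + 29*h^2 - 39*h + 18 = (h - 2)*(h^3 - 7*h^2 + 15*h - 9) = (h - 3)*(h - 2)*(h^2 - 4*h + 3) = (h - 3)*(h - 2)*(h - 1)*(h - 3)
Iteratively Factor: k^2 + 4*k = (k)*(k + 4)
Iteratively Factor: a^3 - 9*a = (a - 3)*(a^2 + 3*a) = (a - 3)*(a + 3)*(a)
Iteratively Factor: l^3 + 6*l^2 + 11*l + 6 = (l + 1)*(l^2 + 5*l + 6) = (l + 1)*(l + 2)*(l + 3)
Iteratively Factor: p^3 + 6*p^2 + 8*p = (p)*(p^2 + 6*p + 8) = p*(p + 4)*(p + 2)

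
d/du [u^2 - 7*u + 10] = 2*u - 7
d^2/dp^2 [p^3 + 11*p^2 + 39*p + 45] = 6*p + 22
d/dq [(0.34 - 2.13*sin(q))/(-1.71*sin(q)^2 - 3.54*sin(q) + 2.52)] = (-3.6423*sin(q)^2 + 1.1628*sin(q) - 4.164)*cos(q)/(2.9241*sin(q)^4 + 12.1068*sin(q)^3 + 3.9132*sin(q)^2 - 17.8416*sin(q) + 6.3504)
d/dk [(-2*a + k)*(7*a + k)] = 5*a + 2*k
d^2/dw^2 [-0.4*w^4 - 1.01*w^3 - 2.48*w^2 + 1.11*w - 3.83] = -4.8*w^2 - 6.06*w - 4.96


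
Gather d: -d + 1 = 1 - d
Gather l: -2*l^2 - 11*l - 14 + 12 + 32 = -2*l^2 - 11*l + 30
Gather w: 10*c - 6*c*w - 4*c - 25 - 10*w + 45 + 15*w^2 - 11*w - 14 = 6*c + 15*w^2 + w*(-6*c - 21) + 6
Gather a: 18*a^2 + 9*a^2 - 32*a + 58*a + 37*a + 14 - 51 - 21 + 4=27*a^2 + 63*a - 54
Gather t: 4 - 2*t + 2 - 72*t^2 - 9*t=-72*t^2 - 11*t + 6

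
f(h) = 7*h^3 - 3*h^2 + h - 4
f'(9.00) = 1648.00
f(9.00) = 4865.00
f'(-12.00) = 3097.00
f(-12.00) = -12544.00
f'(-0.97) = 26.58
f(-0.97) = -14.18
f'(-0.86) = 21.69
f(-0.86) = -11.53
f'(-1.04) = 29.95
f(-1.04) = -16.16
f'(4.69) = 434.78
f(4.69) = 656.83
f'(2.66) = 133.63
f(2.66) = 109.18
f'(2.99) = 170.80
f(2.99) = 159.29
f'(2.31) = 99.20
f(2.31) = 68.59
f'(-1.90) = 88.21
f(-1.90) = -64.74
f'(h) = 21*h^2 - 6*h + 1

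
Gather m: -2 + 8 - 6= 0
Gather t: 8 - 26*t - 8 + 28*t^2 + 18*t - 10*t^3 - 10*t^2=-10*t^3 + 18*t^2 - 8*t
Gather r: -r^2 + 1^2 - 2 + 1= -r^2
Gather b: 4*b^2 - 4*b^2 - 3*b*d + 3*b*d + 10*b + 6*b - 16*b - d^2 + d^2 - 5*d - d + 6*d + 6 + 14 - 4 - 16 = 0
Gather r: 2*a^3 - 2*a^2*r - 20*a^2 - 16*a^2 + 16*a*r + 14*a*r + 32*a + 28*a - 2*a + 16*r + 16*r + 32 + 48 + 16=2*a^3 - 36*a^2 + 58*a + r*(-2*a^2 + 30*a + 32) + 96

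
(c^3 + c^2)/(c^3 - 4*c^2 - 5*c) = c/(c - 5)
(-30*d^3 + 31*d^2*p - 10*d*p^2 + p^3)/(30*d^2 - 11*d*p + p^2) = (6*d^2 - 5*d*p + p^2)/(-6*d + p)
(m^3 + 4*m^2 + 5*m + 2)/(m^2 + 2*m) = m + 2 + 1/m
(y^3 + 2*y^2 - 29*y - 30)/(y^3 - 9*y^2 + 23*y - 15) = (y^2 + 7*y + 6)/(y^2 - 4*y + 3)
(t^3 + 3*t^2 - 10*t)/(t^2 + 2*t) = (t^2 + 3*t - 10)/(t + 2)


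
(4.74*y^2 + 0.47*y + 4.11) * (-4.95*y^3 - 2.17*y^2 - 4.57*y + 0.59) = -23.463*y^5 - 12.6123*y^4 - 43.0262*y^3 - 8.27*y^2 - 18.5054*y + 2.4249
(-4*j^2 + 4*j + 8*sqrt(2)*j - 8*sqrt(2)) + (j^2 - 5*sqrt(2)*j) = -3*j^2 + 4*j + 3*sqrt(2)*j - 8*sqrt(2)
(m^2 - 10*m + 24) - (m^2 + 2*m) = 24 - 12*m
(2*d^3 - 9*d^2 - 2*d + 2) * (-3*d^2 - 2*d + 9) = -6*d^5 + 23*d^4 + 42*d^3 - 83*d^2 - 22*d + 18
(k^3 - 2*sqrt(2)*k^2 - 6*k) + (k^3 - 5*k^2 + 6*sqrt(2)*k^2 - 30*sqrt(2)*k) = 2*k^3 - 5*k^2 + 4*sqrt(2)*k^2 - 30*sqrt(2)*k - 6*k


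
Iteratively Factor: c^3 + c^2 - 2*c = (c - 1)*(c^2 + 2*c) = (c - 1)*(c + 2)*(c)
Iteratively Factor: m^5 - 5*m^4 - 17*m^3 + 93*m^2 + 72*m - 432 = (m - 4)*(m^4 - m^3 - 21*m^2 + 9*m + 108) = (m - 4)*(m + 3)*(m^3 - 4*m^2 - 9*m + 36) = (m - 4)^2*(m + 3)*(m^2 - 9) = (m - 4)^2*(m - 3)*(m + 3)*(m + 3)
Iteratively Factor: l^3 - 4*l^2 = (l)*(l^2 - 4*l) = l^2*(l - 4)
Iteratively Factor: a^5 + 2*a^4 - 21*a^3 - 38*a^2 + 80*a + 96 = (a + 1)*(a^4 + a^3 - 22*a^2 - 16*a + 96) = (a + 1)*(a + 4)*(a^3 - 3*a^2 - 10*a + 24) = (a - 2)*(a + 1)*(a + 4)*(a^2 - a - 12) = (a - 2)*(a + 1)*(a + 3)*(a + 4)*(a - 4)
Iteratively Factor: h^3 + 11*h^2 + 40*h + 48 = (h + 4)*(h^2 + 7*h + 12) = (h + 3)*(h + 4)*(h + 4)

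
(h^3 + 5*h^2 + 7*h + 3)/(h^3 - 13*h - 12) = (h + 1)/(h - 4)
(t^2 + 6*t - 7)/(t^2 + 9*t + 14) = (t - 1)/(t + 2)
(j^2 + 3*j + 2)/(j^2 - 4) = (j + 1)/(j - 2)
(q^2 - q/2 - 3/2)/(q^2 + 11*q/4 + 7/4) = 2*(2*q - 3)/(4*q + 7)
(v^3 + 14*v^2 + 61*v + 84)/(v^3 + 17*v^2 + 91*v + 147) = (v + 4)/(v + 7)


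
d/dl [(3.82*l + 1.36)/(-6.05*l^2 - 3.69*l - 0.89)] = (23.111*l^2 + 16.456*l + 1.6186)/(36.6025*l^4 + 44.649*l^3 + 24.3851*l^2 + 6.5682*l + 0.7921)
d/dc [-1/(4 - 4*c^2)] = -c/(2*(c^2 - 1)^2)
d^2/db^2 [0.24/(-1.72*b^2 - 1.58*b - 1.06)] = (1.420032*b^2 + 1.304448*b - 0.24*(3.44*b + 1.58)*(6.88*b + 3.16) + 0.875136)/(1.72*b^2 + 1.58*b + 1.06)^3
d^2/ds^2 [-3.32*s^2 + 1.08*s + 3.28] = -6.64000000000000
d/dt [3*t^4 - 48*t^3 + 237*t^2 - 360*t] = 12*t^3 - 144*t^2 + 474*t - 360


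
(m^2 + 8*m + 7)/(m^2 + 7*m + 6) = (m + 7)/(m + 6)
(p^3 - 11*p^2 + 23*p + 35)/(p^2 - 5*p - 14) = (p^2 - 4*p - 5)/(p + 2)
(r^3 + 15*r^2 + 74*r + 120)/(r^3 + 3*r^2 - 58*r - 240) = (r + 4)/(r - 8)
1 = 1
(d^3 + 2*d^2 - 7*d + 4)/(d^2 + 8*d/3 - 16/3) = 3*(d^2 - 2*d + 1)/(3*d - 4)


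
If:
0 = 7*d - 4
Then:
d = 4/7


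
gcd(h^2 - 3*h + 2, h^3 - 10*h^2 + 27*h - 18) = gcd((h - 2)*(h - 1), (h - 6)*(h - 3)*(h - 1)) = h - 1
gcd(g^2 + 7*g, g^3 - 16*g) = g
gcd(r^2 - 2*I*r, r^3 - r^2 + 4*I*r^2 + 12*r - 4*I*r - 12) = r - 2*I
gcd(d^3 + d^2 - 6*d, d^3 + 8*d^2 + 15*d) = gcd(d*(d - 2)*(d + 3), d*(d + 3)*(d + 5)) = d^2 + 3*d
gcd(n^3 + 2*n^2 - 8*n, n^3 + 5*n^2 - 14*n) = n^2 - 2*n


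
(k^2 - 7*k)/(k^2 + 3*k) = (k - 7)/(k + 3)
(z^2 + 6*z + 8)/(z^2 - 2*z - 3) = (z^2 + 6*z + 8)/(z^2 - 2*z - 3)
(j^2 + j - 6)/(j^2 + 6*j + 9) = (j - 2)/(j + 3)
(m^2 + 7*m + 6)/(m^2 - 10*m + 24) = (m^2 + 7*m + 6)/(m^2 - 10*m + 24)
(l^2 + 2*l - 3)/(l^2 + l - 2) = (l + 3)/(l + 2)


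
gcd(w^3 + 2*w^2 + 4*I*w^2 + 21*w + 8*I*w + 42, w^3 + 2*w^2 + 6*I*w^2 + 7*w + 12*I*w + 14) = w^2 + w*(2 + 7*I) + 14*I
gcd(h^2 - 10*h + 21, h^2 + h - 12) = h - 3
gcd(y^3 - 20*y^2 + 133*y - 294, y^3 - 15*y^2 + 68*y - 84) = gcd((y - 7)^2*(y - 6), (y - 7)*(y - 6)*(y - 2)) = y^2 - 13*y + 42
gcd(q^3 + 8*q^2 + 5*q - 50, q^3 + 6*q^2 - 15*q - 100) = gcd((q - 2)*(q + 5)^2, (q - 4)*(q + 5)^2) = q^2 + 10*q + 25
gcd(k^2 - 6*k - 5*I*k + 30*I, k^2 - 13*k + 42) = k - 6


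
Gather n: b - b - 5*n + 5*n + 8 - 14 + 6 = 0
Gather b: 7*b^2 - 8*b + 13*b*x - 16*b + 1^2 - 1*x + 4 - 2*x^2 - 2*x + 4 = 7*b^2 + b*(13*x - 24) - 2*x^2 - 3*x + 9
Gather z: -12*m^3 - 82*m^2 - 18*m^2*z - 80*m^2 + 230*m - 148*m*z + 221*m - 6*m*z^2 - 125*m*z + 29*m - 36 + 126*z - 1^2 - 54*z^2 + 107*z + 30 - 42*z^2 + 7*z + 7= -12*m^3 - 162*m^2 + 480*m + z^2*(-6*m - 96) + z*(-18*m^2 - 273*m + 240)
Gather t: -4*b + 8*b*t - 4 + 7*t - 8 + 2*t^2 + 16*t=-4*b + 2*t^2 + t*(8*b + 23) - 12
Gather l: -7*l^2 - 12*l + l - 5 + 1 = -7*l^2 - 11*l - 4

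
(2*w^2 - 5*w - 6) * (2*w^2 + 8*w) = 4*w^4 + 6*w^3 - 52*w^2 - 48*w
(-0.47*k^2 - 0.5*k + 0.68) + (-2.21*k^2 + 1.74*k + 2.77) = -2.68*k^2 + 1.24*k + 3.45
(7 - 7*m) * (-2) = 14*m - 14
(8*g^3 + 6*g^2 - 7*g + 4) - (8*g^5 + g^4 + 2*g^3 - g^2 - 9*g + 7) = -8*g^5 - g^4 + 6*g^3 + 7*g^2 + 2*g - 3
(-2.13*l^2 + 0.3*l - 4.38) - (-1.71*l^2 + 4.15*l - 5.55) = -0.42*l^2 - 3.85*l + 1.17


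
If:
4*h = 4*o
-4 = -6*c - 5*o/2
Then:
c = 2/3 - 5*o/12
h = o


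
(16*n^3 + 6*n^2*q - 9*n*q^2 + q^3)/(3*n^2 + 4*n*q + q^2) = (16*n^2 - 10*n*q + q^2)/(3*n + q)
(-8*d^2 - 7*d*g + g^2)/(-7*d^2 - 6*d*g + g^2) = (8*d - g)/(7*d - g)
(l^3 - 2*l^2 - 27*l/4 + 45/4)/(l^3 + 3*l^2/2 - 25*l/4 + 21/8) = 2*(2*l^2 - l - 15)/(4*l^2 + 12*l - 7)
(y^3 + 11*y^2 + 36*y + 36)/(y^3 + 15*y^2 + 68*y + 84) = (y + 3)/(y + 7)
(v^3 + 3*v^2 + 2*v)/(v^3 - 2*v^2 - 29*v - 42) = v*(v + 1)/(v^2 - 4*v - 21)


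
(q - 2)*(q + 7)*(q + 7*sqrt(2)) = q^3 + 5*q^2 + 7*sqrt(2)*q^2 - 14*q + 35*sqrt(2)*q - 98*sqrt(2)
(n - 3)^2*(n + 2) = n^3 - 4*n^2 - 3*n + 18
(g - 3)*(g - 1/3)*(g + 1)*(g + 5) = g^4 + 8*g^3/3 - 14*g^2 - 32*g/3 + 5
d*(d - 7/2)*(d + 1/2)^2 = d^4 - 5*d^3/2 - 13*d^2/4 - 7*d/8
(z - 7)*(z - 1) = z^2 - 8*z + 7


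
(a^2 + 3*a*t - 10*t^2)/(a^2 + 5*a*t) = (a - 2*t)/a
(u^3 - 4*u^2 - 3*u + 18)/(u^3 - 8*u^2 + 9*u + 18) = (u^2 - u - 6)/(u^2 - 5*u - 6)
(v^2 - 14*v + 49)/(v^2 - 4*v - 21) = (v - 7)/(v + 3)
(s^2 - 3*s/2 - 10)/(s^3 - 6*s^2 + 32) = (s + 5/2)/(s^2 - 2*s - 8)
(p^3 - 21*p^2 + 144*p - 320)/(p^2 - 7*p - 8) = (p^2 - 13*p + 40)/(p + 1)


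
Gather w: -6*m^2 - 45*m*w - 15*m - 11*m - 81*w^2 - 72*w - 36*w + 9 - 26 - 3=-6*m^2 - 26*m - 81*w^2 + w*(-45*m - 108) - 20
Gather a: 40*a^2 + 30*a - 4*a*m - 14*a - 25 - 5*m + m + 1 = 40*a^2 + a*(16 - 4*m) - 4*m - 24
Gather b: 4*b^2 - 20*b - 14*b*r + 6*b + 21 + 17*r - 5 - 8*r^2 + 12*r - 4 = 4*b^2 + b*(-14*r - 14) - 8*r^2 + 29*r + 12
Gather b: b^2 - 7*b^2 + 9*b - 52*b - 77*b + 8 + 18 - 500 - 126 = -6*b^2 - 120*b - 600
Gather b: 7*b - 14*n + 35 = 7*b - 14*n + 35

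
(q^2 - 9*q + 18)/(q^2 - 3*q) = (q - 6)/q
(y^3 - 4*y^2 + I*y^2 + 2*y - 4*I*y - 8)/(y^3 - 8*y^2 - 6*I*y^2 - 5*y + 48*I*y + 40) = (y^2 + 2*y*(-2 + I) - 8*I)/(y^2 - y*(8 + 5*I) + 40*I)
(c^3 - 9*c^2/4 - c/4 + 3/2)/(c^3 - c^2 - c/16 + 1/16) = 4*(4*c^2 - 5*c - 6)/(16*c^2 - 1)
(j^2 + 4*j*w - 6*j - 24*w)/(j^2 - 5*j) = (j^2 + 4*j*w - 6*j - 24*w)/(j*(j - 5))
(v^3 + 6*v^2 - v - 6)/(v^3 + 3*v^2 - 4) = (v^2 + 7*v + 6)/(v^2 + 4*v + 4)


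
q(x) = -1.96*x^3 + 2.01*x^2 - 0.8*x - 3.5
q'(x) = -5.88*x^2 + 4.02*x - 0.8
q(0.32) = -3.61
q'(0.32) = -0.12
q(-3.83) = 139.16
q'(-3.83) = -102.45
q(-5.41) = 370.00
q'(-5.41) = -194.64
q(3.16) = -47.80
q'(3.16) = -46.81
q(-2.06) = 23.81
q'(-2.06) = -34.03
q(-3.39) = 98.67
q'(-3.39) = -82.00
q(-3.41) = 100.32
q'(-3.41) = -82.88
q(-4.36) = 200.65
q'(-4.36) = -130.10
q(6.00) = -359.30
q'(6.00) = -188.36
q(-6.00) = 497.02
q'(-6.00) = -236.60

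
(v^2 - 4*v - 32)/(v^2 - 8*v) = (v + 4)/v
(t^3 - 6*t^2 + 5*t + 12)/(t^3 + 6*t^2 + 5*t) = (t^2 - 7*t + 12)/(t*(t + 5))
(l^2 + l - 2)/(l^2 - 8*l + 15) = (l^2 + l - 2)/(l^2 - 8*l + 15)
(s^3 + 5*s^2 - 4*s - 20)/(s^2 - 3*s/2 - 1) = 2*(s^2 + 7*s + 10)/(2*s + 1)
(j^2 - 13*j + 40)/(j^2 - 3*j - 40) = (j - 5)/(j + 5)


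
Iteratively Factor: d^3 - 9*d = (d + 3)*(d^2 - 3*d) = (d - 3)*(d + 3)*(d)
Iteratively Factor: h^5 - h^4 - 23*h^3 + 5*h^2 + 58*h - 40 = (h - 5)*(h^4 + 4*h^3 - 3*h^2 - 10*h + 8) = (h - 5)*(h + 2)*(h^3 + 2*h^2 - 7*h + 4) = (h - 5)*(h - 1)*(h + 2)*(h^2 + 3*h - 4) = (h - 5)*(h - 1)*(h + 2)*(h + 4)*(h - 1)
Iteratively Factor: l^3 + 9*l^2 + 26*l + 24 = (l + 3)*(l^2 + 6*l + 8) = (l + 2)*(l + 3)*(l + 4)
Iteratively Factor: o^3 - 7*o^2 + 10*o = (o - 2)*(o^2 - 5*o) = (o - 5)*(o - 2)*(o)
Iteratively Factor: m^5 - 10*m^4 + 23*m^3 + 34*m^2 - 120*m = (m + 2)*(m^4 - 12*m^3 + 47*m^2 - 60*m) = (m - 4)*(m + 2)*(m^3 - 8*m^2 + 15*m) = (m - 5)*(m - 4)*(m + 2)*(m^2 - 3*m) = m*(m - 5)*(m - 4)*(m + 2)*(m - 3)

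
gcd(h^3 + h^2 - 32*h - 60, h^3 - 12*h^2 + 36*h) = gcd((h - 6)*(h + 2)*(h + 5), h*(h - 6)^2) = h - 6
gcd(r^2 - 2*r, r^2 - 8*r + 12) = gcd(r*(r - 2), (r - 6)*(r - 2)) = r - 2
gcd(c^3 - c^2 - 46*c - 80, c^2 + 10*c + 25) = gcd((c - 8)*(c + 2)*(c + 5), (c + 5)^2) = c + 5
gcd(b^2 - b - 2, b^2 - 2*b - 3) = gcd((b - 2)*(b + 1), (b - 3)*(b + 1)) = b + 1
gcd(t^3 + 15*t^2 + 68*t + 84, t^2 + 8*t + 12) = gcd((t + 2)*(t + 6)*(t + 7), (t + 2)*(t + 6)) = t^2 + 8*t + 12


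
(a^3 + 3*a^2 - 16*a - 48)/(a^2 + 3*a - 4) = (a^2 - a - 12)/(a - 1)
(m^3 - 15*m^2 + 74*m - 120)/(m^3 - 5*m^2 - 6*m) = (m^2 - 9*m + 20)/(m*(m + 1))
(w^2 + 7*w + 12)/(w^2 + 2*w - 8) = (w + 3)/(w - 2)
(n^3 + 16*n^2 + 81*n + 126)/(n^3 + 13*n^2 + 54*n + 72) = (n + 7)/(n + 4)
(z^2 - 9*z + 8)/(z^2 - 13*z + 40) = (z - 1)/(z - 5)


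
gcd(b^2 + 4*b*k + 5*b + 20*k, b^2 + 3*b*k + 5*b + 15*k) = b + 5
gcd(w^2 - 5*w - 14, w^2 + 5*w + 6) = w + 2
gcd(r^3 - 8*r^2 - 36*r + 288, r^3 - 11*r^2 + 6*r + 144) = r^2 - 14*r + 48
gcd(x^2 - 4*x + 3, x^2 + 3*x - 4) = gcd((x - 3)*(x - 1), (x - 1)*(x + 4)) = x - 1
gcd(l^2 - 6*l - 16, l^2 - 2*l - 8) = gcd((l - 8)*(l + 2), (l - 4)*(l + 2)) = l + 2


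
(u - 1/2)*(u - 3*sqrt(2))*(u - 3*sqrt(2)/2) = u^3 - 9*sqrt(2)*u^2/2 - u^2/2 + 9*sqrt(2)*u/4 + 9*u - 9/2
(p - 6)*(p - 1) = p^2 - 7*p + 6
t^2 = t^2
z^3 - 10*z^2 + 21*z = z*(z - 7)*(z - 3)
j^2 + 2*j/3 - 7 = (j - 7/3)*(j + 3)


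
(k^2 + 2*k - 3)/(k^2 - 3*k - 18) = (k - 1)/(k - 6)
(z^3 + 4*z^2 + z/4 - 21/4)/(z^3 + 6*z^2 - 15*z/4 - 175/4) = (2*z^2 + z - 3)/(2*z^2 + 5*z - 25)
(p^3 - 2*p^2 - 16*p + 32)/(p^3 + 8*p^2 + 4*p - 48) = (p - 4)/(p + 6)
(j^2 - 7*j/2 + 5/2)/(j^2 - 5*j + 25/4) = 2*(j - 1)/(2*j - 5)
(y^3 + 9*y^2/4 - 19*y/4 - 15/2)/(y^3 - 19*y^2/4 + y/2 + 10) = (y + 3)/(y - 4)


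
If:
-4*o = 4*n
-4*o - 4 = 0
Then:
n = 1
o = -1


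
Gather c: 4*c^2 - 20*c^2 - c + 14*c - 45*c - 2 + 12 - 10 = -16*c^2 - 32*c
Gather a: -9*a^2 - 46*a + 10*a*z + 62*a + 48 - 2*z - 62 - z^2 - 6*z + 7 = -9*a^2 + a*(10*z + 16) - z^2 - 8*z - 7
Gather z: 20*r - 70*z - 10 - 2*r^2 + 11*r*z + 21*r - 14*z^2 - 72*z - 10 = -2*r^2 + 41*r - 14*z^2 + z*(11*r - 142) - 20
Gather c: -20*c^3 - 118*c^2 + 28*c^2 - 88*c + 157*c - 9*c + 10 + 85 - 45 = -20*c^3 - 90*c^2 + 60*c + 50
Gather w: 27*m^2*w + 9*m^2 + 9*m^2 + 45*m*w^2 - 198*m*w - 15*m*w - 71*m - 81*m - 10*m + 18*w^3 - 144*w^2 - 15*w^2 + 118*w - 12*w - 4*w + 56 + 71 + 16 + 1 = 18*m^2 - 162*m + 18*w^3 + w^2*(45*m - 159) + w*(27*m^2 - 213*m + 102) + 144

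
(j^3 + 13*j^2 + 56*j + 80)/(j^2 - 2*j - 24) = (j^2 + 9*j + 20)/(j - 6)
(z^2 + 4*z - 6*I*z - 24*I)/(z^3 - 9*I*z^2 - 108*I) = (z + 4)/(z^2 - 3*I*z + 18)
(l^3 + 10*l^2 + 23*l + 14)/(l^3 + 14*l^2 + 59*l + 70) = (l + 1)/(l + 5)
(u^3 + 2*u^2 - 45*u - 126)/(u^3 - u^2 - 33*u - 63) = (u + 6)/(u + 3)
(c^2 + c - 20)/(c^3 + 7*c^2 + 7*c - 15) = (c - 4)/(c^2 + 2*c - 3)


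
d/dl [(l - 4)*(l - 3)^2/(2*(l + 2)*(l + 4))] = (l^4 + 12*l^3 - 69*l^2 - 88*l + 480)/(2*(l^4 + 12*l^3 + 52*l^2 + 96*l + 64))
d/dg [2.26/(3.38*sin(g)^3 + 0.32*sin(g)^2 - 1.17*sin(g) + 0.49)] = (-22.9164*sin(g)^2 - 1.4464*sin(g) + 2.6442)*cos(g)/(3.38*sin(g)^3 + 0.32*sin(g)^2 - 1.17*sin(g) + 0.49)^2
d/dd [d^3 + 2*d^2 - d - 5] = 3*d^2 + 4*d - 1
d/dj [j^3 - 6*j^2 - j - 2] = 3*j^2 - 12*j - 1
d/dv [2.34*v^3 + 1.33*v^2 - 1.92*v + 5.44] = 7.02*v^2 + 2.66*v - 1.92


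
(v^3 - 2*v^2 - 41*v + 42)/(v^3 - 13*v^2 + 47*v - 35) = (v + 6)/(v - 5)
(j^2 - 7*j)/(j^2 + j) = (j - 7)/(j + 1)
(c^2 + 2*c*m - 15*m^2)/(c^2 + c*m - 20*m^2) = (c - 3*m)/(c - 4*m)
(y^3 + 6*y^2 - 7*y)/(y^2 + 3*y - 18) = y*(y^2 + 6*y - 7)/(y^2 + 3*y - 18)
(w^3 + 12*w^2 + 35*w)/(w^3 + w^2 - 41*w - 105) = w*(w + 7)/(w^2 - 4*w - 21)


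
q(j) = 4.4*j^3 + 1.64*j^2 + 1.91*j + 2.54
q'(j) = 13.2*j^2 + 3.28*j + 1.91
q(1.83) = 38.49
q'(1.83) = 52.12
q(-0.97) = -1.79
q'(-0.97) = 11.15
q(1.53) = 25.06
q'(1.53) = 37.83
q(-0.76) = 0.10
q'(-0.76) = 7.04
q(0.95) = 9.61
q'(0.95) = 16.94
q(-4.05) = -270.59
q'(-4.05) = 205.14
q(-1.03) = -2.50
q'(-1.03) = 12.54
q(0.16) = 2.91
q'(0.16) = 2.77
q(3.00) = 141.83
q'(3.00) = 130.55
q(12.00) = 7864.82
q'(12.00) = 1942.07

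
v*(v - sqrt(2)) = v^2 - sqrt(2)*v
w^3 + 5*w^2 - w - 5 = (w - 1)*(w + 1)*(w + 5)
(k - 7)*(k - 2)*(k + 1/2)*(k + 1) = k^4 - 15*k^3/2 + k^2 + 33*k/2 + 7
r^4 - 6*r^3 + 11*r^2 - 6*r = r*(r - 3)*(r - 2)*(r - 1)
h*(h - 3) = h^2 - 3*h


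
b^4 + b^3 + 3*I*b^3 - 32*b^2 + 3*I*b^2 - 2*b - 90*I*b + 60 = (b - 5)*(b + 6)*(b + I)*(b + 2*I)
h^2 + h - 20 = (h - 4)*(h + 5)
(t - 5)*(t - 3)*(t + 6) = t^3 - 2*t^2 - 33*t + 90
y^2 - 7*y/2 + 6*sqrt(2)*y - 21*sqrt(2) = (y - 7/2)*(y + 6*sqrt(2))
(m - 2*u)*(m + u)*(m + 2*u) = m^3 + m^2*u - 4*m*u^2 - 4*u^3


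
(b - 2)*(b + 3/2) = b^2 - b/2 - 3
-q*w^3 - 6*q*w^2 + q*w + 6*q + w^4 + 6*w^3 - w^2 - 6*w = (-q + w)*(w - 1)*(w + 1)*(w + 6)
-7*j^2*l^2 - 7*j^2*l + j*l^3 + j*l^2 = l*(-7*j + l)*(j*l + j)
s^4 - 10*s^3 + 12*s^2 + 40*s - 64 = (s - 8)*(s - 2)^2*(s + 2)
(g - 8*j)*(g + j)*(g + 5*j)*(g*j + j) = g^4*j - 2*g^3*j^2 + g^3*j - 43*g^2*j^3 - 2*g^2*j^2 - 40*g*j^4 - 43*g*j^3 - 40*j^4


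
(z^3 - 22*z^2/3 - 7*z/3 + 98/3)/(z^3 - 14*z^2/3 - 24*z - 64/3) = (3*z^2 - 28*z + 49)/(3*z^2 - 20*z - 32)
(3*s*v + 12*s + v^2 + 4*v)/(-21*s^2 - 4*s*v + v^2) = (-v - 4)/(7*s - v)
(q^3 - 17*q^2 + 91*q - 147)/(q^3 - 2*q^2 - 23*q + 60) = (q^2 - 14*q + 49)/(q^2 + q - 20)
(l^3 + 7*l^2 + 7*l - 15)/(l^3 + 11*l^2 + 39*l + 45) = (l - 1)/(l + 3)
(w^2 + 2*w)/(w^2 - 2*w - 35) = w*(w + 2)/(w^2 - 2*w - 35)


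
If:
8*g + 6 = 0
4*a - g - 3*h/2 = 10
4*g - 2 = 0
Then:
No Solution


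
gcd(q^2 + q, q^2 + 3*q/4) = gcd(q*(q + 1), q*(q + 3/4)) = q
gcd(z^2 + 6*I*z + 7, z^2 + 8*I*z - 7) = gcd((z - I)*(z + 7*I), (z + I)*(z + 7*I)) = z + 7*I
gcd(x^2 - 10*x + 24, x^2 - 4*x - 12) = x - 6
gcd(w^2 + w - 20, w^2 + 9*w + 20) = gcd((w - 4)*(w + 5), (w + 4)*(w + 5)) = w + 5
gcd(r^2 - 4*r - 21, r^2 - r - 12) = r + 3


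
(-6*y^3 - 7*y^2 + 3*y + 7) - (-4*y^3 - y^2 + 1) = -2*y^3 - 6*y^2 + 3*y + 6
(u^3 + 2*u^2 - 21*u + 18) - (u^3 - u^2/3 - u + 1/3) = 7*u^2/3 - 20*u + 53/3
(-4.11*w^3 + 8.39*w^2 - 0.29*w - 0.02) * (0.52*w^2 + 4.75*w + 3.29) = -2.1372*w^5 - 15.1597*w^4 + 26.1798*w^3 + 26.2152*w^2 - 1.0491*w - 0.0658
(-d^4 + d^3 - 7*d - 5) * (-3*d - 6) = 3*d^5 + 3*d^4 - 6*d^3 + 21*d^2 + 57*d + 30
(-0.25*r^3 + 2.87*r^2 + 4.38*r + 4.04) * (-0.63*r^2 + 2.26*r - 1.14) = 0.1575*r^5 - 2.3731*r^4 + 4.0118*r^3 + 4.0818*r^2 + 4.1372*r - 4.6056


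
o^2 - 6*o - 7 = (o - 7)*(o + 1)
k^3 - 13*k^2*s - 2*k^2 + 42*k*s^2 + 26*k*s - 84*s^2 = (k - 2)*(k - 7*s)*(k - 6*s)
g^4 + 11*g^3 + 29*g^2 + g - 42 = (g - 1)*(g + 2)*(g + 3)*(g + 7)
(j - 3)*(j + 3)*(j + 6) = j^3 + 6*j^2 - 9*j - 54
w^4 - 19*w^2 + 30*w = w*(w - 3)*(w - 2)*(w + 5)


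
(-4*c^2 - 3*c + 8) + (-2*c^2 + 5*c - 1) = -6*c^2 + 2*c + 7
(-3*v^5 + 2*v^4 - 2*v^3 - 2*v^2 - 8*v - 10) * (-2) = 6*v^5 - 4*v^4 + 4*v^3 + 4*v^2 + 16*v + 20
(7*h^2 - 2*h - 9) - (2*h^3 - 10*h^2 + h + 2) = -2*h^3 + 17*h^2 - 3*h - 11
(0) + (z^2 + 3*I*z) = z^2 + 3*I*z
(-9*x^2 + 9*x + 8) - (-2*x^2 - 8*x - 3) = -7*x^2 + 17*x + 11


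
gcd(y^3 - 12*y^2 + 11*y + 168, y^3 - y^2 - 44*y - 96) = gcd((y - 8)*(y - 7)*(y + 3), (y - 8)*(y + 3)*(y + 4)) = y^2 - 5*y - 24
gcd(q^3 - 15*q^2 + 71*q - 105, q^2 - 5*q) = q - 5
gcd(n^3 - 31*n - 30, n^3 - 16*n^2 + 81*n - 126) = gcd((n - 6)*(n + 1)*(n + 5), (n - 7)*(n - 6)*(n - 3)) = n - 6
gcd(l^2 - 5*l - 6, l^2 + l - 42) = l - 6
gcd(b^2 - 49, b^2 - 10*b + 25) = 1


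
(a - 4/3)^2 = a^2 - 8*a/3 + 16/9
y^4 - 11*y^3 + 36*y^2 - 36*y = y*(y - 6)*(y - 3)*(y - 2)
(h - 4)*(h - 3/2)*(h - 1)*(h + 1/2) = h^4 - 6*h^3 + 33*h^2/4 - h/4 - 3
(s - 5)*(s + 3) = s^2 - 2*s - 15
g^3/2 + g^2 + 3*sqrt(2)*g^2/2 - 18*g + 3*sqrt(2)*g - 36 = (g/2 + 1)*(g - 3*sqrt(2))*(g + 6*sqrt(2))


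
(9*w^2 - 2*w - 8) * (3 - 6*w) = -54*w^3 + 39*w^2 + 42*w - 24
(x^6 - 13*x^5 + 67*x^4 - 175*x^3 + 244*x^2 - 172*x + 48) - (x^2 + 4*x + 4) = x^6 - 13*x^5 + 67*x^4 - 175*x^3 + 243*x^2 - 176*x + 44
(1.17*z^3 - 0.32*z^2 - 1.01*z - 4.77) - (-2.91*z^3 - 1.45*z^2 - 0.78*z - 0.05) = 4.08*z^3 + 1.13*z^2 - 0.23*z - 4.72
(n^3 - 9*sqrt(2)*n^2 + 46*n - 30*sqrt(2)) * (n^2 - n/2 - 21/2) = n^5 - 9*sqrt(2)*n^4 - n^4/2 + 9*sqrt(2)*n^3/2 + 71*n^3/2 - 23*n^2 + 129*sqrt(2)*n^2/2 - 483*n + 15*sqrt(2)*n + 315*sqrt(2)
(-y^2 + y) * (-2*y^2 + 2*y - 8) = 2*y^4 - 4*y^3 + 10*y^2 - 8*y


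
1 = 1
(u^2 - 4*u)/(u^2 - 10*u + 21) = u*(u - 4)/(u^2 - 10*u + 21)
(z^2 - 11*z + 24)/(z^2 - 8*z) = (z - 3)/z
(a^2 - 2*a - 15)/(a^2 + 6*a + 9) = (a - 5)/(a + 3)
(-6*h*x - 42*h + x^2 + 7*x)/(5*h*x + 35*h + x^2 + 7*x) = (-6*h + x)/(5*h + x)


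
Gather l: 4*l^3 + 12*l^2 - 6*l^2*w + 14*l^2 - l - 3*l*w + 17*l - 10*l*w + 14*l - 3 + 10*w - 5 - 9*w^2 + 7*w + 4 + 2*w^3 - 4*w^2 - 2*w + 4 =4*l^3 + l^2*(26 - 6*w) + l*(30 - 13*w) + 2*w^3 - 13*w^2 + 15*w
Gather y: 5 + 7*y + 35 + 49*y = 56*y + 40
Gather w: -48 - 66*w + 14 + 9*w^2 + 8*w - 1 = 9*w^2 - 58*w - 35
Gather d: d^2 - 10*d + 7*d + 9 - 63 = d^2 - 3*d - 54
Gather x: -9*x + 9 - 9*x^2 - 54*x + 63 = -9*x^2 - 63*x + 72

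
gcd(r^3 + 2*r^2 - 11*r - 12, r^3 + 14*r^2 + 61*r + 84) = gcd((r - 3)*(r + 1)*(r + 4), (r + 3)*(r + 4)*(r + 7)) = r + 4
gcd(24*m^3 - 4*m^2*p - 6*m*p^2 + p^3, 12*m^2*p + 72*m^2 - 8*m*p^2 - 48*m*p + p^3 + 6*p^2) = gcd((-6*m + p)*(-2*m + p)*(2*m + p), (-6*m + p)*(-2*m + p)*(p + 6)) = 12*m^2 - 8*m*p + p^2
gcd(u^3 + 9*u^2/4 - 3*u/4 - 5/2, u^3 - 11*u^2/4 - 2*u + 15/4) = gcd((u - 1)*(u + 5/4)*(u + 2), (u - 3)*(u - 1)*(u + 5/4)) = u^2 + u/4 - 5/4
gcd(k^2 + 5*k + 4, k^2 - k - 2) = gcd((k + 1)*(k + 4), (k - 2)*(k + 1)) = k + 1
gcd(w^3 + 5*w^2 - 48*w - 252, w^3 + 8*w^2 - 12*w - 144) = w^2 + 12*w + 36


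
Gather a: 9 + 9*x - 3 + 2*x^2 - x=2*x^2 + 8*x + 6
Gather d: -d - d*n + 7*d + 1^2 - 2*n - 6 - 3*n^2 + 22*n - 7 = d*(6 - n) - 3*n^2 + 20*n - 12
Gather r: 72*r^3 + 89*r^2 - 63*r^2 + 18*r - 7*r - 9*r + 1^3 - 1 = 72*r^3 + 26*r^2 + 2*r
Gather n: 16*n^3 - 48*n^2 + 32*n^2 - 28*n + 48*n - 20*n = 16*n^3 - 16*n^2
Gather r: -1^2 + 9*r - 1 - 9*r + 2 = 0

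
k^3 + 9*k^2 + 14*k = k*(k + 2)*(k + 7)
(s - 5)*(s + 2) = s^2 - 3*s - 10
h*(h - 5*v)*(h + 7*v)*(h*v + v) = h^4*v + 2*h^3*v^2 + h^3*v - 35*h^2*v^3 + 2*h^2*v^2 - 35*h*v^3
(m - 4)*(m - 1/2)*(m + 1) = m^3 - 7*m^2/2 - 5*m/2 + 2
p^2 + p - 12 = (p - 3)*(p + 4)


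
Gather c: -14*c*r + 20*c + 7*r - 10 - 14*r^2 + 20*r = c*(20 - 14*r) - 14*r^2 + 27*r - 10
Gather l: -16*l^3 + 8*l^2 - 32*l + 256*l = -16*l^3 + 8*l^2 + 224*l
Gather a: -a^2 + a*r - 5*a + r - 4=-a^2 + a*(r - 5) + r - 4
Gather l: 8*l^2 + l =8*l^2 + l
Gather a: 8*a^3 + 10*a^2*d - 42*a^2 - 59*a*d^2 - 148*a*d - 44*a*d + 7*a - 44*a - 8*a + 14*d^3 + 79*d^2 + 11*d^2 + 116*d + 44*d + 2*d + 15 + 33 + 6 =8*a^3 + a^2*(10*d - 42) + a*(-59*d^2 - 192*d - 45) + 14*d^3 + 90*d^2 + 162*d + 54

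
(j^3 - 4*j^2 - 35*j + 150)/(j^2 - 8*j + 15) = (j^2 + j - 30)/(j - 3)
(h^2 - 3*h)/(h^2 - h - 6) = h/(h + 2)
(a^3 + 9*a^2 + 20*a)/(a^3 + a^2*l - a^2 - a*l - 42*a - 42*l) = a*(a^2 + 9*a + 20)/(a^3 + a^2*l - a^2 - a*l - 42*a - 42*l)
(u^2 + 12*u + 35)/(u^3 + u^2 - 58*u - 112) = (u + 5)/(u^2 - 6*u - 16)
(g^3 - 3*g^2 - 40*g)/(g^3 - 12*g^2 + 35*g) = (g^2 - 3*g - 40)/(g^2 - 12*g + 35)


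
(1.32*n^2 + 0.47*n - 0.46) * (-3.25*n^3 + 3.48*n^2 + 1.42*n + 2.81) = -4.29*n^5 + 3.0661*n^4 + 5.005*n^3 + 2.7758*n^2 + 0.6675*n - 1.2926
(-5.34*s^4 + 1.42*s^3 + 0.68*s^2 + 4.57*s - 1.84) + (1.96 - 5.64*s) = -5.34*s^4 + 1.42*s^3 + 0.68*s^2 - 1.07*s + 0.12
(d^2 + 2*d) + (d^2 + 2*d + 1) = 2*d^2 + 4*d + 1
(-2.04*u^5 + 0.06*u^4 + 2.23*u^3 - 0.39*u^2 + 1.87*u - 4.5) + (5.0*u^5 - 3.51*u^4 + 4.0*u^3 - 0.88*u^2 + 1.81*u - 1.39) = 2.96*u^5 - 3.45*u^4 + 6.23*u^3 - 1.27*u^2 + 3.68*u - 5.89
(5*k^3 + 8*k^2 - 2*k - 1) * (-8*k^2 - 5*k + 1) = -40*k^5 - 89*k^4 - 19*k^3 + 26*k^2 + 3*k - 1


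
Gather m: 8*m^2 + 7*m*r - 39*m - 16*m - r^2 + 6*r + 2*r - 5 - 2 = 8*m^2 + m*(7*r - 55) - r^2 + 8*r - 7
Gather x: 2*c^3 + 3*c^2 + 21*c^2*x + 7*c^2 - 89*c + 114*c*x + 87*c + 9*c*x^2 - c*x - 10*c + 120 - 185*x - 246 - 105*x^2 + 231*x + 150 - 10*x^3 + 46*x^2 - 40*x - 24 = 2*c^3 + 10*c^2 - 12*c - 10*x^3 + x^2*(9*c - 59) + x*(21*c^2 + 113*c + 6)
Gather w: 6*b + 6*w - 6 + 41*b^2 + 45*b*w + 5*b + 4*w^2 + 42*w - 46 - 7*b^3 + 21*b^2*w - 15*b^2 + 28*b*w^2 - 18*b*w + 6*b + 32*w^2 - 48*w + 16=-7*b^3 + 26*b^2 + 17*b + w^2*(28*b + 36) + w*(21*b^2 + 27*b) - 36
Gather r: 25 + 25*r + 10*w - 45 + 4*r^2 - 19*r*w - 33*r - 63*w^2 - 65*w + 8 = 4*r^2 + r*(-19*w - 8) - 63*w^2 - 55*w - 12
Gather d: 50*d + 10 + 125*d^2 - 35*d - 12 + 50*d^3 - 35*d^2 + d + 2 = 50*d^3 + 90*d^2 + 16*d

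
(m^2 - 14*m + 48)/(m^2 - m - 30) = (m - 8)/(m + 5)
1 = 1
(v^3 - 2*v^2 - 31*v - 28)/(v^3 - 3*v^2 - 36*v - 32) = (v - 7)/(v - 8)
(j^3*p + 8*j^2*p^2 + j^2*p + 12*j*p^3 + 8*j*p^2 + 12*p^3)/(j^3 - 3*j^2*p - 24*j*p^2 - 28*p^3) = p*(-j^2 - 6*j*p - j - 6*p)/(-j^2 + 5*j*p + 14*p^2)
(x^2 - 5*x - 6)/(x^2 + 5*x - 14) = (x^2 - 5*x - 6)/(x^2 + 5*x - 14)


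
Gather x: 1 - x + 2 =3 - x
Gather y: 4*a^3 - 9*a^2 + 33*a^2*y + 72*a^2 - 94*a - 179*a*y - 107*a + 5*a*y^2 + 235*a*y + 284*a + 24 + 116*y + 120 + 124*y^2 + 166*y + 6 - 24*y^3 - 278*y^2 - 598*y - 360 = 4*a^3 + 63*a^2 + 83*a - 24*y^3 + y^2*(5*a - 154) + y*(33*a^2 + 56*a - 316) - 210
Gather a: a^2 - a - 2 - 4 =a^2 - a - 6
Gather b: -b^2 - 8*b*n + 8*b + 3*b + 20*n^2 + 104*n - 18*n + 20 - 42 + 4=-b^2 + b*(11 - 8*n) + 20*n^2 + 86*n - 18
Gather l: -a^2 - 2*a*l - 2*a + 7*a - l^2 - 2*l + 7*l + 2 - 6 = -a^2 + 5*a - l^2 + l*(5 - 2*a) - 4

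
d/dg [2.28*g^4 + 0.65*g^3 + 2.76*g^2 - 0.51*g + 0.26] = 9.12*g^3 + 1.95*g^2 + 5.52*g - 0.51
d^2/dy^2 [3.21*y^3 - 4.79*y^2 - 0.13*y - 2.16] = 19.26*y - 9.58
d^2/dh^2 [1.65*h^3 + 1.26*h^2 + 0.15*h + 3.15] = 9.9*h + 2.52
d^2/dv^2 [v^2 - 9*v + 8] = 2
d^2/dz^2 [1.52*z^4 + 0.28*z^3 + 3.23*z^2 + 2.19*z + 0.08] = 18.24*z^2 + 1.68*z + 6.46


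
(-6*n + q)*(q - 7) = -6*n*q + 42*n + q^2 - 7*q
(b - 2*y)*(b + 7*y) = b^2 + 5*b*y - 14*y^2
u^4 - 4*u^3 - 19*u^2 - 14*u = u*(u - 7)*(u + 1)*(u + 2)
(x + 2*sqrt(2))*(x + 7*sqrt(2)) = x^2 + 9*sqrt(2)*x + 28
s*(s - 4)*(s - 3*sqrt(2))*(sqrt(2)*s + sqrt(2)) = sqrt(2)*s^4 - 6*s^3 - 3*sqrt(2)*s^3 - 4*sqrt(2)*s^2 + 18*s^2 + 24*s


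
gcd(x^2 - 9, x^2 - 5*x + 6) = x - 3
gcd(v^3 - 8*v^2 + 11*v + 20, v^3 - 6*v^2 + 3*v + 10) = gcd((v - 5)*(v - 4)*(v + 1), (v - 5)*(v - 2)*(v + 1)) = v^2 - 4*v - 5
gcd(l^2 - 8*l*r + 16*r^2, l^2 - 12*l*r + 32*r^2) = -l + 4*r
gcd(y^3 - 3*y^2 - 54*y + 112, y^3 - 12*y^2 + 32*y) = y - 8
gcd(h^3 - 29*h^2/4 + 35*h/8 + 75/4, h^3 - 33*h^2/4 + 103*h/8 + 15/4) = h^2 - 17*h/2 + 15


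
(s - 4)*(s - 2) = s^2 - 6*s + 8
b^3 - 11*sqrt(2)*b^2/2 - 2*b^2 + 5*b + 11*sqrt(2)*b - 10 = (b - 2)*(b - 5*sqrt(2))*(b - sqrt(2)/2)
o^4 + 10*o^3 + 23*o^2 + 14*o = o*(o + 1)*(o + 2)*(o + 7)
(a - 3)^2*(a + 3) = a^3 - 3*a^2 - 9*a + 27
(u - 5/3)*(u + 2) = u^2 + u/3 - 10/3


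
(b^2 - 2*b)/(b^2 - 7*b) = (b - 2)/(b - 7)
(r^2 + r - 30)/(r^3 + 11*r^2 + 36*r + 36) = (r - 5)/(r^2 + 5*r + 6)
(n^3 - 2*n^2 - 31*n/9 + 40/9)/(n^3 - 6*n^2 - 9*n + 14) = (n^2 - n - 40/9)/(n^2 - 5*n - 14)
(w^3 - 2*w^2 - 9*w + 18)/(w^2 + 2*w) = (w^3 - 2*w^2 - 9*w + 18)/(w*(w + 2))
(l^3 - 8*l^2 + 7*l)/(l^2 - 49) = l*(l - 1)/(l + 7)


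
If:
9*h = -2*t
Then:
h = -2*t/9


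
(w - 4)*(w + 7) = w^2 + 3*w - 28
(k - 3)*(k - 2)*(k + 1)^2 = k^4 - 3*k^3 - 3*k^2 + 7*k + 6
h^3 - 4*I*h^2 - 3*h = h*(h - 3*I)*(h - I)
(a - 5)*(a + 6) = a^2 + a - 30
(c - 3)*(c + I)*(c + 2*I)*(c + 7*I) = c^4 - 3*c^3 + 10*I*c^3 - 23*c^2 - 30*I*c^2 + 69*c - 14*I*c + 42*I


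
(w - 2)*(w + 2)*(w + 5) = w^3 + 5*w^2 - 4*w - 20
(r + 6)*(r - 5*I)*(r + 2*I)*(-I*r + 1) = -I*r^4 - 2*r^3 - 6*I*r^3 - 12*r^2 - 13*I*r^2 + 10*r - 78*I*r + 60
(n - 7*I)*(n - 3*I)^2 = n^3 - 13*I*n^2 - 51*n + 63*I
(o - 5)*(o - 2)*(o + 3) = o^3 - 4*o^2 - 11*o + 30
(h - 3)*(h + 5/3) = h^2 - 4*h/3 - 5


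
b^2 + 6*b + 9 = (b + 3)^2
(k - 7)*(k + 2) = k^2 - 5*k - 14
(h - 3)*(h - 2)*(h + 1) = h^3 - 4*h^2 + h + 6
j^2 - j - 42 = (j - 7)*(j + 6)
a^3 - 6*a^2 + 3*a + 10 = (a - 5)*(a - 2)*(a + 1)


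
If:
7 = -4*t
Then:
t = -7/4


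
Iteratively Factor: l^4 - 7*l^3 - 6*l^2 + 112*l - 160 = (l - 5)*(l^3 - 2*l^2 - 16*l + 32) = (l - 5)*(l + 4)*(l^2 - 6*l + 8) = (l - 5)*(l - 4)*(l + 4)*(l - 2)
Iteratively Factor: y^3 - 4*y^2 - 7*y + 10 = (y - 5)*(y^2 + y - 2) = (y - 5)*(y - 1)*(y + 2)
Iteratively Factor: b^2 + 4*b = (b + 4)*(b)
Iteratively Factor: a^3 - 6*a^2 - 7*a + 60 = (a + 3)*(a^2 - 9*a + 20) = (a - 5)*(a + 3)*(a - 4)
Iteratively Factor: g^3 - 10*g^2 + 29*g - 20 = (g - 5)*(g^2 - 5*g + 4) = (g - 5)*(g - 4)*(g - 1)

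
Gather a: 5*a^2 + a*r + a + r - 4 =5*a^2 + a*(r + 1) + r - 4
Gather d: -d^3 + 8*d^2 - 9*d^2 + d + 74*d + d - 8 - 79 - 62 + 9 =-d^3 - d^2 + 76*d - 140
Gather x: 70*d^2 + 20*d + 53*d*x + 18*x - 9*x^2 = 70*d^2 + 20*d - 9*x^2 + x*(53*d + 18)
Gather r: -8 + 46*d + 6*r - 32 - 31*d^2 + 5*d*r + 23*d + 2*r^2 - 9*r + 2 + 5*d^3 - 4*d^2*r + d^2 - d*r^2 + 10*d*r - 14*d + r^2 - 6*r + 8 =5*d^3 - 30*d^2 + 55*d + r^2*(3 - d) + r*(-4*d^2 + 15*d - 9) - 30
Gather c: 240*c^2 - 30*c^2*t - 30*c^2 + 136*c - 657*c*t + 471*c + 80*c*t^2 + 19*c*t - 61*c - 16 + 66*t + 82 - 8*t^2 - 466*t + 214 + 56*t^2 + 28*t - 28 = c^2*(210 - 30*t) + c*(80*t^2 - 638*t + 546) + 48*t^2 - 372*t + 252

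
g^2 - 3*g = g*(g - 3)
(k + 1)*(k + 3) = k^2 + 4*k + 3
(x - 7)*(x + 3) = x^2 - 4*x - 21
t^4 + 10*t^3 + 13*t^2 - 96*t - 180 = (t - 3)*(t + 2)*(t + 5)*(t + 6)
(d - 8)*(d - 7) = d^2 - 15*d + 56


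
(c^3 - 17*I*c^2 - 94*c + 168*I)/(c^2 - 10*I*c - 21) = (c^2 - 10*I*c - 24)/(c - 3*I)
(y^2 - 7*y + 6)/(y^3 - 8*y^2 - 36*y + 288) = (y - 1)/(y^2 - 2*y - 48)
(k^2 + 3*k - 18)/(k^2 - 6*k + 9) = (k + 6)/(k - 3)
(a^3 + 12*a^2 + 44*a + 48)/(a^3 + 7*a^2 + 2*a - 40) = (a^2 + 8*a + 12)/(a^2 + 3*a - 10)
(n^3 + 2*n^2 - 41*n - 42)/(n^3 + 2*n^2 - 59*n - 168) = (n^2 - 5*n - 6)/(n^2 - 5*n - 24)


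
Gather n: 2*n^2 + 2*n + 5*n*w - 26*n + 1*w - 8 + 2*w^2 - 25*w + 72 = 2*n^2 + n*(5*w - 24) + 2*w^2 - 24*w + 64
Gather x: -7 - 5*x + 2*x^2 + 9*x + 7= 2*x^2 + 4*x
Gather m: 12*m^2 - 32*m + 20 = 12*m^2 - 32*m + 20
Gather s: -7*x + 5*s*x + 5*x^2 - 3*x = 5*s*x + 5*x^2 - 10*x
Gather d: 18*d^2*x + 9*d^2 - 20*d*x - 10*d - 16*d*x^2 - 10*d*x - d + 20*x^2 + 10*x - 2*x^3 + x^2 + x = d^2*(18*x + 9) + d*(-16*x^2 - 30*x - 11) - 2*x^3 + 21*x^2 + 11*x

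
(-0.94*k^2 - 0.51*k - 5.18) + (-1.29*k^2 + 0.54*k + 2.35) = -2.23*k^2 + 0.03*k - 2.83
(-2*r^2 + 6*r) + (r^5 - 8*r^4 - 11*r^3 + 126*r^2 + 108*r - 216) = r^5 - 8*r^4 - 11*r^3 + 124*r^2 + 114*r - 216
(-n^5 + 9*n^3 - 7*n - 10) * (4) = -4*n^5 + 36*n^3 - 28*n - 40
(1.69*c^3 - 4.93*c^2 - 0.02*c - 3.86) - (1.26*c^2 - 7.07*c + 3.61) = 1.69*c^3 - 6.19*c^2 + 7.05*c - 7.47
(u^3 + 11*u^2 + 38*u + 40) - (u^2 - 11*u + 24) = u^3 + 10*u^2 + 49*u + 16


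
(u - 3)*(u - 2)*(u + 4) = u^3 - u^2 - 14*u + 24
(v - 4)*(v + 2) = v^2 - 2*v - 8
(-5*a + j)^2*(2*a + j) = 50*a^3 + 5*a^2*j - 8*a*j^2 + j^3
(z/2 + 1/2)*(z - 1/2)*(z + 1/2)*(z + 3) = z^4/2 + 2*z^3 + 11*z^2/8 - z/2 - 3/8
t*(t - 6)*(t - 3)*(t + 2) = t^4 - 7*t^3 + 36*t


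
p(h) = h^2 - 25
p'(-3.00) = -6.00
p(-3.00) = -16.00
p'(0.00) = 0.00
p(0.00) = -25.00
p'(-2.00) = -4.00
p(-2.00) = -21.00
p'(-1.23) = -2.46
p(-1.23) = -23.49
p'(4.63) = 9.26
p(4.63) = -3.56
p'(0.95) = 1.90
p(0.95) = -24.10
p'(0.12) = 0.24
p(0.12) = -24.99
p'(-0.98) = -1.96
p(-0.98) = -24.04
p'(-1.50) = -3.00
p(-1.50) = -22.75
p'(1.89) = 3.78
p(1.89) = -21.43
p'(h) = 2*h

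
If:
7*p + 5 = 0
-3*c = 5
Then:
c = -5/3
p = -5/7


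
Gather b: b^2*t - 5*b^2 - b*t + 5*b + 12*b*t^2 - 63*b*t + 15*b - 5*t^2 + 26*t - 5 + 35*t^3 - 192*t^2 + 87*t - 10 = b^2*(t - 5) + b*(12*t^2 - 64*t + 20) + 35*t^3 - 197*t^2 + 113*t - 15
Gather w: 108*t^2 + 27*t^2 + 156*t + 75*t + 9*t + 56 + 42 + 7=135*t^2 + 240*t + 105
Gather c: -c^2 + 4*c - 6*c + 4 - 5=-c^2 - 2*c - 1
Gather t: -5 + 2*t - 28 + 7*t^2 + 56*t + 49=7*t^2 + 58*t + 16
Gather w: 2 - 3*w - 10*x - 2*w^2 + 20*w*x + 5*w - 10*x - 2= -2*w^2 + w*(20*x + 2) - 20*x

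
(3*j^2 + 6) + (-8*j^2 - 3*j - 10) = -5*j^2 - 3*j - 4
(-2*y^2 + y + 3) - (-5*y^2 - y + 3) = 3*y^2 + 2*y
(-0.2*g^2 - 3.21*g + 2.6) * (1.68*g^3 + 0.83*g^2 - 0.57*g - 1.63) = -0.336*g^5 - 5.5588*g^4 + 1.8177*g^3 + 4.3137*g^2 + 3.7503*g - 4.238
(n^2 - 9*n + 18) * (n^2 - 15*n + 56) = n^4 - 24*n^3 + 209*n^2 - 774*n + 1008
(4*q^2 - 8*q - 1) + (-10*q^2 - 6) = -6*q^2 - 8*q - 7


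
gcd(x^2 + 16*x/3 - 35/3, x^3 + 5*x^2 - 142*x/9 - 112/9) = x + 7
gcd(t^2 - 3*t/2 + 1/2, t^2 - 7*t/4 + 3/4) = t - 1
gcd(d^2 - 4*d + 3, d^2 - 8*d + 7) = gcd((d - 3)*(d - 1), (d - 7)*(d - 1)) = d - 1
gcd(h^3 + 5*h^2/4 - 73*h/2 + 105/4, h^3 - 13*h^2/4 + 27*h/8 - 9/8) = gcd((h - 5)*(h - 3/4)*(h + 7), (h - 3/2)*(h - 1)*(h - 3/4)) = h - 3/4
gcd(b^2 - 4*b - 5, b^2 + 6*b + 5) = b + 1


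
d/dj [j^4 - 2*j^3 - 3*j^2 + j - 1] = 4*j^3 - 6*j^2 - 6*j + 1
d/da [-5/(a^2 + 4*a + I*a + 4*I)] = 5*(2*a + 4 + I)/(a^2 + 4*a + I*a + 4*I)^2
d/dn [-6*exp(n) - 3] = -6*exp(n)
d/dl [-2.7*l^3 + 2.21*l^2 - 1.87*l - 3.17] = -8.1*l^2 + 4.42*l - 1.87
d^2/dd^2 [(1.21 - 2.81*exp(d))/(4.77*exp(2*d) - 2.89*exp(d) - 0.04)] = (-63.935649*exp(4*d) + 71.3873430000001*exp(3*d) - 53.257527*exp(2*d) + 11.354349*exp(d) - 0.144372)*exp(d)/(108.531333*exp(6*d) - 197.267643*exp(5*d) + 116.788203*exp(4*d) - 20.829097*exp(3*d) - 0.979356*exp(2*d) - 0.013872*exp(d) - 6.4e-5)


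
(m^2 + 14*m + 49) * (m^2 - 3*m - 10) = m^4 + 11*m^3 - 3*m^2 - 287*m - 490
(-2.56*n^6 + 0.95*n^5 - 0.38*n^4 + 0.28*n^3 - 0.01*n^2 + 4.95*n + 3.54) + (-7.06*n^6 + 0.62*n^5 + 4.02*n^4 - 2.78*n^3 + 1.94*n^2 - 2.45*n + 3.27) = -9.62*n^6 + 1.57*n^5 + 3.64*n^4 - 2.5*n^3 + 1.93*n^2 + 2.5*n + 6.81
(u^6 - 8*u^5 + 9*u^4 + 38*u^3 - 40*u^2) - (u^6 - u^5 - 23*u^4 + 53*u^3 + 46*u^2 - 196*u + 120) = -7*u^5 + 32*u^4 - 15*u^3 - 86*u^2 + 196*u - 120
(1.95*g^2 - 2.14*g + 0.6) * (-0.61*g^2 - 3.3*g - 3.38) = -1.1895*g^4 - 5.1296*g^3 + 0.105000000000001*g^2 + 5.2532*g - 2.028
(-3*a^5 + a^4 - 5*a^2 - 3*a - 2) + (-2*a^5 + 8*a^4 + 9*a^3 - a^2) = -5*a^5 + 9*a^4 + 9*a^3 - 6*a^2 - 3*a - 2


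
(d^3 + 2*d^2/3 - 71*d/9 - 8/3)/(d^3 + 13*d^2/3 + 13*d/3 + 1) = (d - 8/3)/(d + 1)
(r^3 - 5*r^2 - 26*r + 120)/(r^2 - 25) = (r^2 - 10*r + 24)/(r - 5)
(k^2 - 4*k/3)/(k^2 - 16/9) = 3*k/(3*k + 4)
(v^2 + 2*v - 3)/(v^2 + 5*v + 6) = (v - 1)/(v + 2)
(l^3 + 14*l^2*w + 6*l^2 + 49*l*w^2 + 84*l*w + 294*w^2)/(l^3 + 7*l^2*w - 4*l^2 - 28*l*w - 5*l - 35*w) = (l^2 + 7*l*w + 6*l + 42*w)/(l^2 - 4*l - 5)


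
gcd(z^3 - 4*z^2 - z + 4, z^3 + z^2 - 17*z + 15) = z - 1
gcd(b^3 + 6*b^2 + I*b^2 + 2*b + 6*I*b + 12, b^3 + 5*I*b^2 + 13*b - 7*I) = b - I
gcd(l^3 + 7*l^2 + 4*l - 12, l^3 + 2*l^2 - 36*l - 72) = l^2 + 8*l + 12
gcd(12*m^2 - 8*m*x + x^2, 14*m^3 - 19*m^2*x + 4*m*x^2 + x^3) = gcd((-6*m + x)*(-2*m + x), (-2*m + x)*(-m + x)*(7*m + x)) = -2*m + x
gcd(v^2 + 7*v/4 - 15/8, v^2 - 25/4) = v + 5/2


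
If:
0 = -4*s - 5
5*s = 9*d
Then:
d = -25/36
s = -5/4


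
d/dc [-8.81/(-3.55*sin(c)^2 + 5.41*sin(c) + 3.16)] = (47.6621 - 62.551*sin(c))*cos(c)/(-3.55*sin(c)^2 + 5.41*sin(c) + 3.16)^2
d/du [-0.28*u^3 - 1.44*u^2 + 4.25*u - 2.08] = -0.84*u^2 - 2.88*u + 4.25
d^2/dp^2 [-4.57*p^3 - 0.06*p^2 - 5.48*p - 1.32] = -27.42*p - 0.12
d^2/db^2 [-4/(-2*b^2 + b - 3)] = 8*(-4*b^2 + 2*b + (4*b - 1)^2 - 6)/(2*b^2 - b + 3)^3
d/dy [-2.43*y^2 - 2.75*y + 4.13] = -4.86*y - 2.75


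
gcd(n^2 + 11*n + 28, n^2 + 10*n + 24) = n + 4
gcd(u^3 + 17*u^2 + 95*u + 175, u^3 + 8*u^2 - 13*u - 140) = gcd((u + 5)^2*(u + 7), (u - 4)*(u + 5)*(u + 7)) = u^2 + 12*u + 35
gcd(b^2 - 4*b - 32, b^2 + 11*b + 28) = b + 4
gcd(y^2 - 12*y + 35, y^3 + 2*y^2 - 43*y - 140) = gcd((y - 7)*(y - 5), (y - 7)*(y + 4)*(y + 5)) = y - 7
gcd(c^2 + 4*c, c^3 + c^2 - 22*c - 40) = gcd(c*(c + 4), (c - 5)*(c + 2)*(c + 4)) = c + 4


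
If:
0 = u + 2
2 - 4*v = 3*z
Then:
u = -2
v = 1/2 - 3*z/4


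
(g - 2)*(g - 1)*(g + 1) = g^3 - 2*g^2 - g + 2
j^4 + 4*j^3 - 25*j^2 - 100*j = j*(j - 5)*(j + 4)*(j + 5)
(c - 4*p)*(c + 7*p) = c^2 + 3*c*p - 28*p^2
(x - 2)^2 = x^2 - 4*x + 4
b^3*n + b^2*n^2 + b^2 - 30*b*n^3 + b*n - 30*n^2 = (b - 5*n)*(b + 6*n)*(b*n + 1)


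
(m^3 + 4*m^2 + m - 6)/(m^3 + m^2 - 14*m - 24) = (m - 1)/(m - 4)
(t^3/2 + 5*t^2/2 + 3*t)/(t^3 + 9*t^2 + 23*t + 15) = t*(t + 2)/(2*(t^2 + 6*t + 5))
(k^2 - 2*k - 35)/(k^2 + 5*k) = (k - 7)/k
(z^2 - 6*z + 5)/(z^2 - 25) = (z - 1)/(z + 5)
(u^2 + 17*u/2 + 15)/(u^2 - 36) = (u + 5/2)/(u - 6)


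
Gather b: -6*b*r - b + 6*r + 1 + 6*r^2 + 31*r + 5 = b*(-6*r - 1) + 6*r^2 + 37*r + 6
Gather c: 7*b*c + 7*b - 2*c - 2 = 7*b + c*(7*b - 2) - 2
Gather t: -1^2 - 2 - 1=-4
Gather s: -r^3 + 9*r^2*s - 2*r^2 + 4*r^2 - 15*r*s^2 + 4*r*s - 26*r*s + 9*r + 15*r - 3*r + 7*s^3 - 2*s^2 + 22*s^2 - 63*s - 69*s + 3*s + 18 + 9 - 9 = -r^3 + 2*r^2 + 21*r + 7*s^3 + s^2*(20 - 15*r) + s*(9*r^2 - 22*r - 129) + 18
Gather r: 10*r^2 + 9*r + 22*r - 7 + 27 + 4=10*r^2 + 31*r + 24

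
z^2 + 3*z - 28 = (z - 4)*(z + 7)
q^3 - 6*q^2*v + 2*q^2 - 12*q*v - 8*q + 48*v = (q - 2)*(q + 4)*(q - 6*v)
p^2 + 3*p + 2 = (p + 1)*(p + 2)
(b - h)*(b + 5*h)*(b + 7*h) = b^3 + 11*b^2*h + 23*b*h^2 - 35*h^3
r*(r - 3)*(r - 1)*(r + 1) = r^4 - 3*r^3 - r^2 + 3*r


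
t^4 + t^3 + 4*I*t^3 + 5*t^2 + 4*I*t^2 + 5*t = t*(t + 1)*(t - I)*(t + 5*I)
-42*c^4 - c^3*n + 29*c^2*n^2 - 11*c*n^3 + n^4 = (-7*c + n)*(-3*c + n)*(-2*c + n)*(c + n)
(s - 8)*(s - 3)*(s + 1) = s^3 - 10*s^2 + 13*s + 24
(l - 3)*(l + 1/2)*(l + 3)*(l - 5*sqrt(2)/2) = l^4 - 5*sqrt(2)*l^3/2 + l^3/2 - 9*l^2 - 5*sqrt(2)*l^2/4 - 9*l/2 + 45*sqrt(2)*l/2 + 45*sqrt(2)/4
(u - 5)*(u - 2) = u^2 - 7*u + 10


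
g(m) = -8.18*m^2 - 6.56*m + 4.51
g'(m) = -16.36*m - 6.56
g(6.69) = -405.48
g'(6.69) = -116.01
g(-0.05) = 4.82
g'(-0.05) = -5.74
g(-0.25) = 5.64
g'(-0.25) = -2.47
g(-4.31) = -119.17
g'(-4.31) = 63.95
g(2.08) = -44.52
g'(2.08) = -40.59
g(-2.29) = -23.36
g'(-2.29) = 30.90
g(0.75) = -5.01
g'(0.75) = -18.83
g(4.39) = -181.93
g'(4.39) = -78.38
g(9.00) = -717.11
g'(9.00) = -153.80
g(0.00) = 4.51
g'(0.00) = -6.56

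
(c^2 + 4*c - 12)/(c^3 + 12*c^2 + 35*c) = (c^2 + 4*c - 12)/(c*(c^2 + 12*c + 35))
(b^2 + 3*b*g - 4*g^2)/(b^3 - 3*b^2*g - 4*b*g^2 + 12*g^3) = (b^2 + 3*b*g - 4*g^2)/(b^3 - 3*b^2*g - 4*b*g^2 + 12*g^3)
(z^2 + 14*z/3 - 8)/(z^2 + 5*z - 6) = (z - 4/3)/(z - 1)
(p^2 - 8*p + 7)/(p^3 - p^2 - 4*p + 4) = (p - 7)/(p^2 - 4)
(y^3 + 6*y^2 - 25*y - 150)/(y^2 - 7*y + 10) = (y^2 + 11*y + 30)/(y - 2)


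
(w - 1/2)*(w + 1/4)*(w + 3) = w^3 + 11*w^2/4 - 7*w/8 - 3/8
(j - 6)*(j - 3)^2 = j^3 - 12*j^2 + 45*j - 54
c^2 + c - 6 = (c - 2)*(c + 3)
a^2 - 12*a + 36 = (a - 6)^2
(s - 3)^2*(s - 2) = s^3 - 8*s^2 + 21*s - 18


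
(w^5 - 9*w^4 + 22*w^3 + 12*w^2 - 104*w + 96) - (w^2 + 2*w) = w^5 - 9*w^4 + 22*w^3 + 11*w^2 - 106*w + 96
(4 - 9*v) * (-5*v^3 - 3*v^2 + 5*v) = 45*v^4 + 7*v^3 - 57*v^2 + 20*v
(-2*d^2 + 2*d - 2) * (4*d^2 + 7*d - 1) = -8*d^4 - 6*d^3 + 8*d^2 - 16*d + 2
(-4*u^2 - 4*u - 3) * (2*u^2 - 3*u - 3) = -8*u^4 + 4*u^3 + 18*u^2 + 21*u + 9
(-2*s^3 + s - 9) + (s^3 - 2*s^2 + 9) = -s^3 - 2*s^2 + s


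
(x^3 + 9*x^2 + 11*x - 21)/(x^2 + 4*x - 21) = (x^2 + 2*x - 3)/(x - 3)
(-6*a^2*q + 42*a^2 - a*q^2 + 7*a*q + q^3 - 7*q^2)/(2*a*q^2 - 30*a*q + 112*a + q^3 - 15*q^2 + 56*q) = (-3*a + q)/(q - 8)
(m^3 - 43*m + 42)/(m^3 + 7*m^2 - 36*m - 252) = (m - 1)/(m + 6)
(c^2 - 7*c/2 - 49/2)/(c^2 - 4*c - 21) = (c + 7/2)/(c + 3)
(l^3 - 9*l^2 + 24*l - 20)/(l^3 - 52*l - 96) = (-l^3 + 9*l^2 - 24*l + 20)/(-l^3 + 52*l + 96)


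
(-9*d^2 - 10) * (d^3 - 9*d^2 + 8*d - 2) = -9*d^5 + 81*d^4 - 82*d^3 + 108*d^2 - 80*d + 20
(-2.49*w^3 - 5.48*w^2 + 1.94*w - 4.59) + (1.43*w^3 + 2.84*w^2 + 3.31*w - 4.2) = -1.06*w^3 - 2.64*w^2 + 5.25*w - 8.79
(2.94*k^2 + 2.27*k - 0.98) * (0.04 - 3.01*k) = -8.8494*k^3 - 6.7151*k^2 + 3.0406*k - 0.0392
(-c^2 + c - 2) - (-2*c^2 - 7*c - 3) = c^2 + 8*c + 1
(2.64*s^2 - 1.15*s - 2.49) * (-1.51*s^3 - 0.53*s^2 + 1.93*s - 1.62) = -3.9864*s^5 + 0.3373*s^4 + 9.4646*s^3 - 5.1766*s^2 - 2.9427*s + 4.0338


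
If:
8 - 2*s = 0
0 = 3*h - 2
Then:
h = 2/3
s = 4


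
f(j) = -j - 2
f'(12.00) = -1.00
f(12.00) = -14.00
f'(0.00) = -1.00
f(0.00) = -2.00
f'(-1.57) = -1.00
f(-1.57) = -0.43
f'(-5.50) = -1.00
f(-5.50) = 3.50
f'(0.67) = -1.00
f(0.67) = -2.67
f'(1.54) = -1.00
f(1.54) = -3.54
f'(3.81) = -1.00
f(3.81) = -5.81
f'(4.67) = -1.00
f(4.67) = -6.67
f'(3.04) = -1.00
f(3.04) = -5.04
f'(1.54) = -1.00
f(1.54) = -3.54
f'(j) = -1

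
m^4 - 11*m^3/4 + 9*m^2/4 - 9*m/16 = m*(m - 3/2)*(m - 3/4)*(m - 1/2)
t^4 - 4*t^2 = t^2*(t - 2)*(t + 2)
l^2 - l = l*(l - 1)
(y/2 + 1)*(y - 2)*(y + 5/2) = y^3/2 + 5*y^2/4 - 2*y - 5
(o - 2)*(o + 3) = o^2 + o - 6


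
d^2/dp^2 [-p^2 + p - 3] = -2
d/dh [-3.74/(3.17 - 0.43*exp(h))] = -1.6082*exp(h)/(0.43*exp(h) - 3.17)^2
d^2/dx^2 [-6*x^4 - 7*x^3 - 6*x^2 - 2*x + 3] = -72*x^2 - 42*x - 12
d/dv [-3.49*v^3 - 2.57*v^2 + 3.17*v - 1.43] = -10.47*v^2 - 5.14*v + 3.17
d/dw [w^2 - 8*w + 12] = 2*w - 8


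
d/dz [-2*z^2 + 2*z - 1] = 2 - 4*z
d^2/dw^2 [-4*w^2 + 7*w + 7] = -8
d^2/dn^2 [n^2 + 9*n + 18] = 2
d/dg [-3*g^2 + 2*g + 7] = 2 - 6*g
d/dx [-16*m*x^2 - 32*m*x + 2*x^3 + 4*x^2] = -32*m*x - 32*m + 6*x^2 + 8*x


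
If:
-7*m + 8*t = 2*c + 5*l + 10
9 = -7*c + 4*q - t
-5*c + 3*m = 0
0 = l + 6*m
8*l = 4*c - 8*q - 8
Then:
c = 342/949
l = -3420/949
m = 570/949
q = 2642/949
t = -367/949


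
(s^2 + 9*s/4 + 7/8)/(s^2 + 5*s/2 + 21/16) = 2*(2*s + 1)/(4*s + 3)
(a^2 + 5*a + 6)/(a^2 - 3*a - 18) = (a + 2)/(a - 6)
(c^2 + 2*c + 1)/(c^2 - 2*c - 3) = (c + 1)/(c - 3)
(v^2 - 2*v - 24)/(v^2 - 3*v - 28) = (v - 6)/(v - 7)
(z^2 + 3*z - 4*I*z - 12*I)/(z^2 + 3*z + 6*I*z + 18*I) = (z - 4*I)/(z + 6*I)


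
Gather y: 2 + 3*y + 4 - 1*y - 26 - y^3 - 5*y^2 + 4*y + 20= -y^3 - 5*y^2 + 6*y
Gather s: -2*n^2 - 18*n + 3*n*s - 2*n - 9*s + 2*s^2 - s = -2*n^2 - 20*n + 2*s^2 + s*(3*n - 10)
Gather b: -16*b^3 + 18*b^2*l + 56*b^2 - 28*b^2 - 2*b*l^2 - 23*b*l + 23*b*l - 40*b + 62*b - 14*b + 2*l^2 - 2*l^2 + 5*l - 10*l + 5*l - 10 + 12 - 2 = -16*b^3 + b^2*(18*l + 28) + b*(8 - 2*l^2)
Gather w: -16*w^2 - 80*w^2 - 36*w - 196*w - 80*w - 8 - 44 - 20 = -96*w^2 - 312*w - 72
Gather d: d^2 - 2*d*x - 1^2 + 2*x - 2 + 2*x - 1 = d^2 - 2*d*x + 4*x - 4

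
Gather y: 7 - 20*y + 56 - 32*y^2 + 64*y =-32*y^2 + 44*y + 63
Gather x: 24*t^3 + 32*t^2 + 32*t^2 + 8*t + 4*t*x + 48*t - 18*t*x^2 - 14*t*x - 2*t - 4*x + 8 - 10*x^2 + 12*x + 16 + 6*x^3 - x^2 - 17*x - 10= 24*t^3 + 64*t^2 + 54*t + 6*x^3 + x^2*(-18*t - 11) + x*(-10*t - 9) + 14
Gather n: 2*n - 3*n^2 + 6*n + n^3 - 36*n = n^3 - 3*n^2 - 28*n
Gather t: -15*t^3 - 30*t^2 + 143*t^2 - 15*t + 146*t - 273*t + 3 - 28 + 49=-15*t^3 + 113*t^2 - 142*t + 24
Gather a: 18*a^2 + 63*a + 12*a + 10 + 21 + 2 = 18*a^2 + 75*a + 33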